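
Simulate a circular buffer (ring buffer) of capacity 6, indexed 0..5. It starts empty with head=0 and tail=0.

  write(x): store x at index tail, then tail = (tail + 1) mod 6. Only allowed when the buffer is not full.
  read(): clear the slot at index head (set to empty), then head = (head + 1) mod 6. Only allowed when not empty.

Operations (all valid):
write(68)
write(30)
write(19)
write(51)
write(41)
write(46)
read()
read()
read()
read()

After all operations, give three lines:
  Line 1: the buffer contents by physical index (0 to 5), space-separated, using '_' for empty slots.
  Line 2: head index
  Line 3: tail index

Answer: _ _ _ _ 41 46
4
0

Derivation:
write(68): buf=[68 _ _ _ _ _], head=0, tail=1, size=1
write(30): buf=[68 30 _ _ _ _], head=0, tail=2, size=2
write(19): buf=[68 30 19 _ _ _], head=0, tail=3, size=3
write(51): buf=[68 30 19 51 _ _], head=0, tail=4, size=4
write(41): buf=[68 30 19 51 41 _], head=0, tail=5, size=5
write(46): buf=[68 30 19 51 41 46], head=0, tail=0, size=6
read(): buf=[_ 30 19 51 41 46], head=1, tail=0, size=5
read(): buf=[_ _ 19 51 41 46], head=2, tail=0, size=4
read(): buf=[_ _ _ 51 41 46], head=3, tail=0, size=3
read(): buf=[_ _ _ _ 41 46], head=4, tail=0, size=2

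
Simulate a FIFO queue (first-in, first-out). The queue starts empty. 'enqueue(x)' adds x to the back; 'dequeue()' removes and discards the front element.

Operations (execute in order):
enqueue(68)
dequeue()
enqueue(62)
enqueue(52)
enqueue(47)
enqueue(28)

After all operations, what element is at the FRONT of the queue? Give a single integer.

enqueue(68): queue = [68]
dequeue(): queue = []
enqueue(62): queue = [62]
enqueue(52): queue = [62, 52]
enqueue(47): queue = [62, 52, 47]
enqueue(28): queue = [62, 52, 47, 28]

Answer: 62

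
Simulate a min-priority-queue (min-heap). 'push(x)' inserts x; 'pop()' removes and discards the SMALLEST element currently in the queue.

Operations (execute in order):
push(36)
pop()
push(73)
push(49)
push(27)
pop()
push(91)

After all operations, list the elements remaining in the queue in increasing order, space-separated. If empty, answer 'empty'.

Answer: 49 73 91

Derivation:
push(36): heap contents = [36]
pop() → 36: heap contents = []
push(73): heap contents = [73]
push(49): heap contents = [49, 73]
push(27): heap contents = [27, 49, 73]
pop() → 27: heap contents = [49, 73]
push(91): heap contents = [49, 73, 91]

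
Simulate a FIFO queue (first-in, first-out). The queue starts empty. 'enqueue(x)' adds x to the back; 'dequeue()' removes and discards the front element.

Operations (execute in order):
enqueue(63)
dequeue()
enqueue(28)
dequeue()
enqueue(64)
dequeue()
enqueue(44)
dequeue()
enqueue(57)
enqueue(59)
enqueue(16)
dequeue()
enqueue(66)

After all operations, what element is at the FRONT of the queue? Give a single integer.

enqueue(63): queue = [63]
dequeue(): queue = []
enqueue(28): queue = [28]
dequeue(): queue = []
enqueue(64): queue = [64]
dequeue(): queue = []
enqueue(44): queue = [44]
dequeue(): queue = []
enqueue(57): queue = [57]
enqueue(59): queue = [57, 59]
enqueue(16): queue = [57, 59, 16]
dequeue(): queue = [59, 16]
enqueue(66): queue = [59, 16, 66]

Answer: 59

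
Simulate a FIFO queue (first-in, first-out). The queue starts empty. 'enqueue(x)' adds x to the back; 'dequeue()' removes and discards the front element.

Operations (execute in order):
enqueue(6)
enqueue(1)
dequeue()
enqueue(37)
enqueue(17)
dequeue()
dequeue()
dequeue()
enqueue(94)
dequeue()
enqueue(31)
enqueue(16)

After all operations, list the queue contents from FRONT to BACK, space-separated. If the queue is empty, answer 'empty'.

enqueue(6): [6]
enqueue(1): [6, 1]
dequeue(): [1]
enqueue(37): [1, 37]
enqueue(17): [1, 37, 17]
dequeue(): [37, 17]
dequeue(): [17]
dequeue(): []
enqueue(94): [94]
dequeue(): []
enqueue(31): [31]
enqueue(16): [31, 16]

Answer: 31 16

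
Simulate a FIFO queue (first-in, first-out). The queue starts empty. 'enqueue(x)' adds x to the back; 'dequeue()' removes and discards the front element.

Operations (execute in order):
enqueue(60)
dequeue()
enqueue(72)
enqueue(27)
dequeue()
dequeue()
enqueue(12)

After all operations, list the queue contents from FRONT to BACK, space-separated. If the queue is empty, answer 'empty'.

enqueue(60): [60]
dequeue(): []
enqueue(72): [72]
enqueue(27): [72, 27]
dequeue(): [27]
dequeue(): []
enqueue(12): [12]

Answer: 12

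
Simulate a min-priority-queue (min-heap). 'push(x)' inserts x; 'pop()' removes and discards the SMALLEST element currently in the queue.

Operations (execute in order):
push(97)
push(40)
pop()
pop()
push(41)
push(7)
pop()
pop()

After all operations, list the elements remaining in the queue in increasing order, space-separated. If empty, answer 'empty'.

push(97): heap contents = [97]
push(40): heap contents = [40, 97]
pop() → 40: heap contents = [97]
pop() → 97: heap contents = []
push(41): heap contents = [41]
push(7): heap contents = [7, 41]
pop() → 7: heap contents = [41]
pop() → 41: heap contents = []

Answer: empty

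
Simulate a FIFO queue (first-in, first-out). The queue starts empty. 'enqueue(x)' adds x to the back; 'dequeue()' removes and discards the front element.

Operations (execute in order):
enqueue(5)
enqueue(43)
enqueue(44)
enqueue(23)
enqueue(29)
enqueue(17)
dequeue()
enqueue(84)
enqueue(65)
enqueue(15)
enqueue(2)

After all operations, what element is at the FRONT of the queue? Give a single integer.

enqueue(5): queue = [5]
enqueue(43): queue = [5, 43]
enqueue(44): queue = [5, 43, 44]
enqueue(23): queue = [5, 43, 44, 23]
enqueue(29): queue = [5, 43, 44, 23, 29]
enqueue(17): queue = [5, 43, 44, 23, 29, 17]
dequeue(): queue = [43, 44, 23, 29, 17]
enqueue(84): queue = [43, 44, 23, 29, 17, 84]
enqueue(65): queue = [43, 44, 23, 29, 17, 84, 65]
enqueue(15): queue = [43, 44, 23, 29, 17, 84, 65, 15]
enqueue(2): queue = [43, 44, 23, 29, 17, 84, 65, 15, 2]

Answer: 43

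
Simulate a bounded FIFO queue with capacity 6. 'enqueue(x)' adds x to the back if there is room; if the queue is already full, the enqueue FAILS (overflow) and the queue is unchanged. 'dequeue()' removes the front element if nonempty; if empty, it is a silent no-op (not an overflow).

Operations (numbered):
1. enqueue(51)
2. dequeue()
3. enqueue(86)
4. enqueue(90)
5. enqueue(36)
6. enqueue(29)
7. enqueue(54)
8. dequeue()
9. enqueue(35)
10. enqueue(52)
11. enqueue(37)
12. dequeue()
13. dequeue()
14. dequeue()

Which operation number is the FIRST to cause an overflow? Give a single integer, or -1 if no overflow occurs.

Answer: 11

Derivation:
1. enqueue(51): size=1
2. dequeue(): size=0
3. enqueue(86): size=1
4. enqueue(90): size=2
5. enqueue(36): size=3
6. enqueue(29): size=4
7. enqueue(54): size=5
8. dequeue(): size=4
9. enqueue(35): size=5
10. enqueue(52): size=6
11. enqueue(37): size=6=cap → OVERFLOW (fail)
12. dequeue(): size=5
13. dequeue(): size=4
14. dequeue(): size=3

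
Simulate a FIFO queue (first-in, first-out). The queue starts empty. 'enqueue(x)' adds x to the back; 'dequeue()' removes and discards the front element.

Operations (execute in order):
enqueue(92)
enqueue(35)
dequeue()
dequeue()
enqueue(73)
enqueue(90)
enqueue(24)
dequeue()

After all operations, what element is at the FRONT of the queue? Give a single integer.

Answer: 90

Derivation:
enqueue(92): queue = [92]
enqueue(35): queue = [92, 35]
dequeue(): queue = [35]
dequeue(): queue = []
enqueue(73): queue = [73]
enqueue(90): queue = [73, 90]
enqueue(24): queue = [73, 90, 24]
dequeue(): queue = [90, 24]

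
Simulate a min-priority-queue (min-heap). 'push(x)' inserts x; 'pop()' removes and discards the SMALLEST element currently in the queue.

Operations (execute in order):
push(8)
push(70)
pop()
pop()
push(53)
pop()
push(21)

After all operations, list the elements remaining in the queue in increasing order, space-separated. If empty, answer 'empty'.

push(8): heap contents = [8]
push(70): heap contents = [8, 70]
pop() → 8: heap contents = [70]
pop() → 70: heap contents = []
push(53): heap contents = [53]
pop() → 53: heap contents = []
push(21): heap contents = [21]

Answer: 21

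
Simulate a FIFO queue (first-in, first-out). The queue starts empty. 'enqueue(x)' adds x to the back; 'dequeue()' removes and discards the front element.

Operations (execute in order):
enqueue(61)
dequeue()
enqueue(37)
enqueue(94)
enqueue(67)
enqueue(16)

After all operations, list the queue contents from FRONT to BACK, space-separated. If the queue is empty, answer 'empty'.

enqueue(61): [61]
dequeue(): []
enqueue(37): [37]
enqueue(94): [37, 94]
enqueue(67): [37, 94, 67]
enqueue(16): [37, 94, 67, 16]

Answer: 37 94 67 16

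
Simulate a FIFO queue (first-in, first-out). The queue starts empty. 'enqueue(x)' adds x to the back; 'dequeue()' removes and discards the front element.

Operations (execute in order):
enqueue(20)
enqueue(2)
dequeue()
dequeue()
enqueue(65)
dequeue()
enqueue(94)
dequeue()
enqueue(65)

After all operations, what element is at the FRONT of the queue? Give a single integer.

enqueue(20): queue = [20]
enqueue(2): queue = [20, 2]
dequeue(): queue = [2]
dequeue(): queue = []
enqueue(65): queue = [65]
dequeue(): queue = []
enqueue(94): queue = [94]
dequeue(): queue = []
enqueue(65): queue = [65]

Answer: 65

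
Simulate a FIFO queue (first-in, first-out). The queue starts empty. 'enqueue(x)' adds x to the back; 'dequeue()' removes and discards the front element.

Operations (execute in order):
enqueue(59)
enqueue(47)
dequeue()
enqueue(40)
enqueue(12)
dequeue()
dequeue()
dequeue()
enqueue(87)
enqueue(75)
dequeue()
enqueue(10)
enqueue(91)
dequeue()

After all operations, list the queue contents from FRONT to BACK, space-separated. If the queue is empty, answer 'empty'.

Answer: 10 91

Derivation:
enqueue(59): [59]
enqueue(47): [59, 47]
dequeue(): [47]
enqueue(40): [47, 40]
enqueue(12): [47, 40, 12]
dequeue(): [40, 12]
dequeue(): [12]
dequeue(): []
enqueue(87): [87]
enqueue(75): [87, 75]
dequeue(): [75]
enqueue(10): [75, 10]
enqueue(91): [75, 10, 91]
dequeue(): [10, 91]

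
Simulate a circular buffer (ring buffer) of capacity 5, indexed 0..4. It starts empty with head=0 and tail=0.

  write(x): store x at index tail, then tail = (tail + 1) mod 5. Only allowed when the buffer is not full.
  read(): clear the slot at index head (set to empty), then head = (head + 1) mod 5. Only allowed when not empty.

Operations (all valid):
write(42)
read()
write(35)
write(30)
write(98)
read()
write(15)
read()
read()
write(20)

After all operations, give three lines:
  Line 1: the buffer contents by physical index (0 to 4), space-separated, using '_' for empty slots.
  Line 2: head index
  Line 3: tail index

write(42): buf=[42 _ _ _ _], head=0, tail=1, size=1
read(): buf=[_ _ _ _ _], head=1, tail=1, size=0
write(35): buf=[_ 35 _ _ _], head=1, tail=2, size=1
write(30): buf=[_ 35 30 _ _], head=1, tail=3, size=2
write(98): buf=[_ 35 30 98 _], head=1, tail=4, size=3
read(): buf=[_ _ 30 98 _], head=2, tail=4, size=2
write(15): buf=[_ _ 30 98 15], head=2, tail=0, size=3
read(): buf=[_ _ _ 98 15], head=3, tail=0, size=2
read(): buf=[_ _ _ _ 15], head=4, tail=0, size=1
write(20): buf=[20 _ _ _ 15], head=4, tail=1, size=2

Answer: 20 _ _ _ 15
4
1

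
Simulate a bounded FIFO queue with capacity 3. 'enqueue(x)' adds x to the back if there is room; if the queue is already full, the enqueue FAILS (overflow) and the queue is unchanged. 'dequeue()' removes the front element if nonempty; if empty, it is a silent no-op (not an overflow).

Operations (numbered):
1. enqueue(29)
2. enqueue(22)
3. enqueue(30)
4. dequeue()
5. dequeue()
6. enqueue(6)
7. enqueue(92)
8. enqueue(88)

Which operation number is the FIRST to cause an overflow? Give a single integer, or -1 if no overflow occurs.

1. enqueue(29): size=1
2. enqueue(22): size=2
3. enqueue(30): size=3
4. dequeue(): size=2
5. dequeue(): size=1
6. enqueue(6): size=2
7. enqueue(92): size=3
8. enqueue(88): size=3=cap → OVERFLOW (fail)

Answer: 8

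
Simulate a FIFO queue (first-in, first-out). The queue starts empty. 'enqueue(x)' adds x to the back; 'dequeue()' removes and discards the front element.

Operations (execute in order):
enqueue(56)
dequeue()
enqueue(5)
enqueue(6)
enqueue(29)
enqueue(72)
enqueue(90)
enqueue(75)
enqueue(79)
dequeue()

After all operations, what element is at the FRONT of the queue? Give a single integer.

Answer: 6

Derivation:
enqueue(56): queue = [56]
dequeue(): queue = []
enqueue(5): queue = [5]
enqueue(6): queue = [5, 6]
enqueue(29): queue = [5, 6, 29]
enqueue(72): queue = [5, 6, 29, 72]
enqueue(90): queue = [5, 6, 29, 72, 90]
enqueue(75): queue = [5, 6, 29, 72, 90, 75]
enqueue(79): queue = [5, 6, 29, 72, 90, 75, 79]
dequeue(): queue = [6, 29, 72, 90, 75, 79]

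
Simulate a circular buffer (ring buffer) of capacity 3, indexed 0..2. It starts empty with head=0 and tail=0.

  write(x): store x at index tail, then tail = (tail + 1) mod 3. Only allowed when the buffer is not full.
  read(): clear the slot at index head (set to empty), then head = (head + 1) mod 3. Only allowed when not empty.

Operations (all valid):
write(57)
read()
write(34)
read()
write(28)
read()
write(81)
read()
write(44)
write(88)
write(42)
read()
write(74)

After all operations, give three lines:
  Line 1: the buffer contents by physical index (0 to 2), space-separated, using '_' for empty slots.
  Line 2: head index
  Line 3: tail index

write(57): buf=[57 _ _], head=0, tail=1, size=1
read(): buf=[_ _ _], head=1, tail=1, size=0
write(34): buf=[_ 34 _], head=1, tail=2, size=1
read(): buf=[_ _ _], head=2, tail=2, size=0
write(28): buf=[_ _ 28], head=2, tail=0, size=1
read(): buf=[_ _ _], head=0, tail=0, size=0
write(81): buf=[81 _ _], head=0, tail=1, size=1
read(): buf=[_ _ _], head=1, tail=1, size=0
write(44): buf=[_ 44 _], head=1, tail=2, size=1
write(88): buf=[_ 44 88], head=1, tail=0, size=2
write(42): buf=[42 44 88], head=1, tail=1, size=3
read(): buf=[42 _ 88], head=2, tail=1, size=2
write(74): buf=[42 74 88], head=2, tail=2, size=3

Answer: 42 74 88
2
2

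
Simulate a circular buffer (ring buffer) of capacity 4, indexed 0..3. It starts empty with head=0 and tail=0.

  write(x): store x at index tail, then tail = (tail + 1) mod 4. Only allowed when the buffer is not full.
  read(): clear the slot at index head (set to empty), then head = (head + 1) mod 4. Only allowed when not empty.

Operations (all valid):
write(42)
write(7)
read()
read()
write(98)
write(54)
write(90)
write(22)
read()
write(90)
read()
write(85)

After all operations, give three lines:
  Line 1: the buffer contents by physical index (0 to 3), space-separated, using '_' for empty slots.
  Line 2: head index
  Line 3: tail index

Answer: 90 22 90 85
0
0

Derivation:
write(42): buf=[42 _ _ _], head=0, tail=1, size=1
write(7): buf=[42 7 _ _], head=0, tail=2, size=2
read(): buf=[_ 7 _ _], head=1, tail=2, size=1
read(): buf=[_ _ _ _], head=2, tail=2, size=0
write(98): buf=[_ _ 98 _], head=2, tail=3, size=1
write(54): buf=[_ _ 98 54], head=2, tail=0, size=2
write(90): buf=[90 _ 98 54], head=2, tail=1, size=3
write(22): buf=[90 22 98 54], head=2, tail=2, size=4
read(): buf=[90 22 _ 54], head=3, tail=2, size=3
write(90): buf=[90 22 90 54], head=3, tail=3, size=4
read(): buf=[90 22 90 _], head=0, tail=3, size=3
write(85): buf=[90 22 90 85], head=0, tail=0, size=4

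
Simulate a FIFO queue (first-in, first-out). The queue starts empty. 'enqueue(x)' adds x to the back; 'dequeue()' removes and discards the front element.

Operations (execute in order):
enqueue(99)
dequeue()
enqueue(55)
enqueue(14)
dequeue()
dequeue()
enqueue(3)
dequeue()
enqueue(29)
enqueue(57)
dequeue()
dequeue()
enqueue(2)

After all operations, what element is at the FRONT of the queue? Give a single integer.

Answer: 2

Derivation:
enqueue(99): queue = [99]
dequeue(): queue = []
enqueue(55): queue = [55]
enqueue(14): queue = [55, 14]
dequeue(): queue = [14]
dequeue(): queue = []
enqueue(3): queue = [3]
dequeue(): queue = []
enqueue(29): queue = [29]
enqueue(57): queue = [29, 57]
dequeue(): queue = [57]
dequeue(): queue = []
enqueue(2): queue = [2]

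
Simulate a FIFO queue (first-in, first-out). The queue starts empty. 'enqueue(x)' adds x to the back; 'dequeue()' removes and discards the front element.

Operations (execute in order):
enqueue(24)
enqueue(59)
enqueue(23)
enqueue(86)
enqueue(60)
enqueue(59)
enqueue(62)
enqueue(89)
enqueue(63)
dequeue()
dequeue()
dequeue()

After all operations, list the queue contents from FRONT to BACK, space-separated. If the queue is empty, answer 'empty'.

enqueue(24): [24]
enqueue(59): [24, 59]
enqueue(23): [24, 59, 23]
enqueue(86): [24, 59, 23, 86]
enqueue(60): [24, 59, 23, 86, 60]
enqueue(59): [24, 59, 23, 86, 60, 59]
enqueue(62): [24, 59, 23, 86, 60, 59, 62]
enqueue(89): [24, 59, 23, 86, 60, 59, 62, 89]
enqueue(63): [24, 59, 23, 86, 60, 59, 62, 89, 63]
dequeue(): [59, 23, 86, 60, 59, 62, 89, 63]
dequeue(): [23, 86, 60, 59, 62, 89, 63]
dequeue(): [86, 60, 59, 62, 89, 63]

Answer: 86 60 59 62 89 63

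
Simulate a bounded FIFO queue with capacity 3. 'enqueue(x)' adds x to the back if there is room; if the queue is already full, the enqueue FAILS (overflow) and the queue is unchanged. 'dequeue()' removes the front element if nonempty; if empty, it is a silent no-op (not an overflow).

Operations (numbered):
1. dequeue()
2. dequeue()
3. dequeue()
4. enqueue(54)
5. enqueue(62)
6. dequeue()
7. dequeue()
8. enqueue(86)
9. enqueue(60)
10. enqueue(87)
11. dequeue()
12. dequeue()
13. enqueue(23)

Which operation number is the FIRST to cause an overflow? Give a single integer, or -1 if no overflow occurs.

1. dequeue(): empty, no-op, size=0
2. dequeue(): empty, no-op, size=0
3. dequeue(): empty, no-op, size=0
4. enqueue(54): size=1
5. enqueue(62): size=2
6. dequeue(): size=1
7. dequeue(): size=0
8. enqueue(86): size=1
9. enqueue(60): size=2
10. enqueue(87): size=3
11. dequeue(): size=2
12. dequeue(): size=1
13. enqueue(23): size=2

Answer: -1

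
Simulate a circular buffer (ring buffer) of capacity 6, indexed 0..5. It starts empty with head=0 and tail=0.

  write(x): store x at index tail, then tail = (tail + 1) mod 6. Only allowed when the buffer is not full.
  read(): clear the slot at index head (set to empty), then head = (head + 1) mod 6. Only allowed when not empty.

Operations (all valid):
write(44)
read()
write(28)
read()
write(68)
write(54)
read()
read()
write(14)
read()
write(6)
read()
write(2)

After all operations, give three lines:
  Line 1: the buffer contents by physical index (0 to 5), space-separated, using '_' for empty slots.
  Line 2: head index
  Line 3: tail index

Answer: 2 _ _ _ _ _
0
1

Derivation:
write(44): buf=[44 _ _ _ _ _], head=0, tail=1, size=1
read(): buf=[_ _ _ _ _ _], head=1, tail=1, size=0
write(28): buf=[_ 28 _ _ _ _], head=1, tail=2, size=1
read(): buf=[_ _ _ _ _ _], head=2, tail=2, size=0
write(68): buf=[_ _ 68 _ _ _], head=2, tail=3, size=1
write(54): buf=[_ _ 68 54 _ _], head=2, tail=4, size=2
read(): buf=[_ _ _ 54 _ _], head=3, tail=4, size=1
read(): buf=[_ _ _ _ _ _], head=4, tail=4, size=0
write(14): buf=[_ _ _ _ 14 _], head=4, tail=5, size=1
read(): buf=[_ _ _ _ _ _], head=5, tail=5, size=0
write(6): buf=[_ _ _ _ _ 6], head=5, tail=0, size=1
read(): buf=[_ _ _ _ _ _], head=0, tail=0, size=0
write(2): buf=[2 _ _ _ _ _], head=0, tail=1, size=1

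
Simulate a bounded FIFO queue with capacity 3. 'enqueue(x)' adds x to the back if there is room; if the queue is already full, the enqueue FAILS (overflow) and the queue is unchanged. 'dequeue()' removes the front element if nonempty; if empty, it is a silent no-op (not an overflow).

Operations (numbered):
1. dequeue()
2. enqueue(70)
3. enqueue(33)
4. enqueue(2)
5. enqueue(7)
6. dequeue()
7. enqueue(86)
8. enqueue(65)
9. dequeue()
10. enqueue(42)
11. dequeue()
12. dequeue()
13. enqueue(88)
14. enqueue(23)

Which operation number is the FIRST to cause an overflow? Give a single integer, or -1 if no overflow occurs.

Answer: 5

Derivation:
1. dequeue(): empty, no-op, size=0
2. enqueue(70): size=1
3. enqueue(33): size=2
4. enqueue(2): size=3
5. enqueue(7): size=3=cap → OVERFLOW (fail)
6. dequeue(): size=2
7. enqueue(86): size=3
8. enqueue(65): size=3=cap → OVERFLOW (fail)
9. dequeue(): size=2
10. enqueue(42): size=3
11. dequeue(): size=2
12. dequeue(): size=1
13. enqueue(88): size=2
14. enqueue(23): size=3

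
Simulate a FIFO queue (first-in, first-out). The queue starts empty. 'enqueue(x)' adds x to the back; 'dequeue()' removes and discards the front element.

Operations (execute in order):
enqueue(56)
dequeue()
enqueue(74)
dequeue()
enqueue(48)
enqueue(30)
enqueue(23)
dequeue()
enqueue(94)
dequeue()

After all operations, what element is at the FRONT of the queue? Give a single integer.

Answer: 23

Derivation:
enqueue(56): queue = [56]
dequeue(): queue = []
enqueue(74): queue = [74]
dequeue(): queue = []
enqueue(48): queue = [48]
enqueue(30): queue = [48, 30]
enqueue(23): queue = [48, 30, 23]
dequeue(): queue = [30, 23]
enqueue(94): queue = [30, 23, 94]
dequeue(): queue = [23, 94]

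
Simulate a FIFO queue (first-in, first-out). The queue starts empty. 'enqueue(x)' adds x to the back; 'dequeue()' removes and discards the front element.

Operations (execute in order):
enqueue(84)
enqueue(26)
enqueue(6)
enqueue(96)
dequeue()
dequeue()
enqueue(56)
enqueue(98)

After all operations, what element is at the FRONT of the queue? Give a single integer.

enqueue(84): queue = [84]
enqueue(26): queue = [84, 26]
enqueue(6): queue = [84, 26, 6]
enqueue(96): queue = [84, 26, 6, 96]
dequeue(): queue = [26, 6, 96]
dequeue(): queue = [6, 96]
enqueue(56): queue = [6, 96, 56]
enqueue(98): queue = [6, 96, 56, 98]

Answer: 6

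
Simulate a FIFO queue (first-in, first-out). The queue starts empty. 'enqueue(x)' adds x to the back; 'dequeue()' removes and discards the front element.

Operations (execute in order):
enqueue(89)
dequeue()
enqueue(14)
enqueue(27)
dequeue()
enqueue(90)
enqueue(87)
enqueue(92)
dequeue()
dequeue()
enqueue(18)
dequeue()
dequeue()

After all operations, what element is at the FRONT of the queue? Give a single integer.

enqueue(89): queue = [89]
dequeue(): queue = []
enqueue(14): queue = [14]
enqueue(27): queue = [14, 27]
dequeue(): queue = [27]
enqueue(90): queue = [27, 90]
enqueue(87): queue = [27, 90, 87]
enqueue(92): queue = [27, 90, 87, 92]
dequeue(): queue = [90, 87, 92]
dequeue(): queue = [87, 92]
enqueue(18): queue = [87, 92, 18]
dequeue(): queue = [92, 18]
dequeue(): queue = [18]

Answer: 18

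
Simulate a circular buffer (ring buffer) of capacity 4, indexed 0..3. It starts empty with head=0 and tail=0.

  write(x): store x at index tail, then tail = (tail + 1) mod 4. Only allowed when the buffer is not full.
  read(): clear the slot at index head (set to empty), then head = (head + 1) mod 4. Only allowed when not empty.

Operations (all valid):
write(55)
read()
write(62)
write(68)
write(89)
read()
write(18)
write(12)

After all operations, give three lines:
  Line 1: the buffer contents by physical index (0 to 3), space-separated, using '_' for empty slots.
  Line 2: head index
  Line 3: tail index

write(55): buf=[55 _ _ _], head=0, tail=1, size=1
read(): buf=[_ _ _ _], head=1, tail=1, size=0
write(62): buf=[_ 62 _ _], head=1, tail=2, size=1
write(68): buf=[_ 62 68 _], head=1, tail=3, size=2
write(89): buf=[_ 62 68 89], head=1, tail=0, size=3
read(): buf=[_ _ 68 89], head=2, tail=0, size=2
write(18): buf=[18 _ 68 89], head=2, tail=1, size=3
write(12): buf=[18 12 68 89], head=2, tail=2, size=4

Answer: 18 12 68 89
2
2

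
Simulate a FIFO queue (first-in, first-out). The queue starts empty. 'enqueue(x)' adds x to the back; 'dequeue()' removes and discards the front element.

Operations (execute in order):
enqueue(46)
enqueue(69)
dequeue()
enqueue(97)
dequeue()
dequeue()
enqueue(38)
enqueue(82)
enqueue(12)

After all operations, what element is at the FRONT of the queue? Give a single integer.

enqueue(46): queue = [46]
enqueue(69): queue = [46, 69]
dequeue(): queue = [69]
enqueue(97): queue = [69, 97]
dequeue(): queue = [97]
dequeue(): queue = []
enqueue(38): queue = [38]
enqueue(82): queue = [38, 82]
enqueue(12): queue = [38, 82, 12]

Answer: 38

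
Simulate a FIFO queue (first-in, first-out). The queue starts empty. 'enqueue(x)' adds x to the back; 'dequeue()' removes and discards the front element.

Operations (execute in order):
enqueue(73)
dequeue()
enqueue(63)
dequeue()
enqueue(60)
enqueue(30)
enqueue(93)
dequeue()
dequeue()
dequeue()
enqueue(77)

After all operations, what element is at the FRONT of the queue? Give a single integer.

enqueue(73): queue = [73]
dequeue(): queue = []
enqueue(63): queue = [63]
dequeue(): queue = []
enqueue(60): queue = [60]
enqueue(30): queue = [60, 30]
enqueue(93): queue = [60, 30, 93]
dequeue(): queue = [30, 93]
dequeue(): queue = [93]
dequeue(): queue = []
enqueue(77): queue = [77]

Answer: 77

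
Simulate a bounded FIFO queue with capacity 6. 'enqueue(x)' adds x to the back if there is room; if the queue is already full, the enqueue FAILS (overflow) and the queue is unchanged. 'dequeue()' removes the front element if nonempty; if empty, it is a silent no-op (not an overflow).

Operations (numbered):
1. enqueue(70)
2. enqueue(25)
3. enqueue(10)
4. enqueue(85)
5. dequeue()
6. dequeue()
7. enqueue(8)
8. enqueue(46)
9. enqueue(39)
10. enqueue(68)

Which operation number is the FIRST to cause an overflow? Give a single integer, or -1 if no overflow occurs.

Answer: -1

Derivation:
1. enqueue(70): size=1
2. enqueue(25): size=2
3. enqueue(10): size=3
4. enqueue(85): size=4
5. dequeue(): size=3
6. dequeue(): size=2
7. enqueue(8): size=3
8. enqueue(46): size=4
9. enqueue(39): size=5
10. enqueue(68): size=6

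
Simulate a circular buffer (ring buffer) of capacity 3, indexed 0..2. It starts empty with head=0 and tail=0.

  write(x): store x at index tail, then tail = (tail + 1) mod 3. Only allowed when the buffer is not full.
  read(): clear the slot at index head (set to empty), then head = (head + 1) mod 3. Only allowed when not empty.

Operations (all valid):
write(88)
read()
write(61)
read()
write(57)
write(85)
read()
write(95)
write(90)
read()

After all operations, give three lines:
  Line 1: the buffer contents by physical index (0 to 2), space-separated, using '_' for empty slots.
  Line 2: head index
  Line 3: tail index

Answer: _ 95 90
1
0

Derivation:
write(88): buf=[88 _ _], head=0, tail=1, size=1
read(): buf=[_ _ _], head=1, tail=1, size=0
write(61): buf=[_ 61 _], head=1, tail=2, size=1
read(): buf=[_ _ _], head=2, tail=2, size=0
write(57): buf=[_ _ 57], head=2, tail=0, size=1
write(85): buf=[85 _ 57], head=2, tail=1, size=2
read(): buf=[85 _ _], head=0, tail=1, size=1
write(95): buf=[85 95 _], head=0, tail=2, size=2
write(90): buf=[85 95 90], head=0, tail=0, size=3
read(): buf=[_ 95 90], head=1, tail=0, size=2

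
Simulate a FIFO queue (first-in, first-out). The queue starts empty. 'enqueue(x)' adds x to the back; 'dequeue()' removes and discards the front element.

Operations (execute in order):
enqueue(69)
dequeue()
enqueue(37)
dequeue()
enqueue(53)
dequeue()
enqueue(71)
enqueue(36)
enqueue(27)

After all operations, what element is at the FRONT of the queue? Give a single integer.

Answer: 71

Derivation:
enqueue(69): queue = [69]
dequeue(): queue = []
enqueue(37): queue = [37]
dequeue(): queue = []
enqueue(53): queue = [53]
dequeue(): queue = []
enqueue(71): queue = [71]
enqueue(36): queue = [71, 36]
enqueue(27): queue = [71, 36, 27]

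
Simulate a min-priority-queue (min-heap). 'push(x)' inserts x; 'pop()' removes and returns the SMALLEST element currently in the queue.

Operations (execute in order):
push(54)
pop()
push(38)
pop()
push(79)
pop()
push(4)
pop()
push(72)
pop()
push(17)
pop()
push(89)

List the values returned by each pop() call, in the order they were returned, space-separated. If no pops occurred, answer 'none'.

push(54): heap contents = [54]
pop() → 54: heap contents = []
push(38): heap contents = [38]
pop() → 38: heap contents = []
push(79): heap contents = [79]
pop() → 79: heap contents = []
push(4): heap contents = [4]
pop() → 4: heap contents = []
push(72): heap contents = [72]
pop() → 72: heap contents = []
push(17): heap contents = [17]
pop() → 17: heap contents = []
push(89): heap contents = [89]

Answer: 54 38 79 4 72 17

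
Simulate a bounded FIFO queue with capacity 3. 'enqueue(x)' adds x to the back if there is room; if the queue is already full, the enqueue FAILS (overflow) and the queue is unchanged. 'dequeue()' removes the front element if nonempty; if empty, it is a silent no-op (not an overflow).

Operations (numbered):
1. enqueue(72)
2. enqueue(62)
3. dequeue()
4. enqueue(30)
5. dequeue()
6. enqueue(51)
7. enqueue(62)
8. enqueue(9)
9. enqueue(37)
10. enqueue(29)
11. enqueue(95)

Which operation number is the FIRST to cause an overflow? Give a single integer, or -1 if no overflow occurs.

1. enqueue(72): size=1
2. enqueue(62): size=2
3. dequeue(): size=1
4. enqueue(30): size=2
5. dequeue(): size=1
6. enqueue(51): size=2
7. enqueue(62): size=3
8. enqueue(9): size=3=cap → OVERFLOW (fail)
9. enqueue(37): size=3=cap → OVERFLOW (fail)
10. enqueue(29): size=3=cap → OVERFLOW (fail)
11. enqueue(95): size=3=cap → OVERFLOW (fail)

Answer: 8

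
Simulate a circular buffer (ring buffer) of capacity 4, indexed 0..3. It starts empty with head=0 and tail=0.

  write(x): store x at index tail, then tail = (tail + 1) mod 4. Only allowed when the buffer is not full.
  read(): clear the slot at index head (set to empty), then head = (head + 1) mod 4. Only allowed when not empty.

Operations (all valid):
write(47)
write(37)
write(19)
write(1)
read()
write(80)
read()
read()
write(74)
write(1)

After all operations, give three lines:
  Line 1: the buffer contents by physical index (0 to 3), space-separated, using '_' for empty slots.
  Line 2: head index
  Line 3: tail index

write(47): buf=[47 _ _ _], head=0, tail=1, size=1
write(37): buf=[47 37 _ _], head=0, tail=2, size=2
write(19): buf=[47 37 19 _], head=0, tail=3, size=3
write(1): buf=[47 37 19 1], head=0, tail=0, size=4
read(): buf=[_ 37 19 1], head=1, tail=0, size=3
write(80): buf=[80 37 19 1], head=1, tail=1, size=4
read(): buf=[80 _ 19 1], head=2, tail=1, size=3
read(): buf=[80 _ _ 1], head=3, tail=1, size=2
write(74): buf=[80 74 _ 1], head=3, tail=2, size=3
write(1): buf=[80 74 1 1], head=3, tail=3, size=4

Answer: 80 74 1 1
3
3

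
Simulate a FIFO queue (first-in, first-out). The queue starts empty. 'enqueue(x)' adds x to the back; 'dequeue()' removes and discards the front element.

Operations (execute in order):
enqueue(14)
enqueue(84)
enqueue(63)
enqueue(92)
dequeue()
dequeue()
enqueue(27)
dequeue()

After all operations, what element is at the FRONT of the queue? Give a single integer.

Answer: 92

Derivation:
enqueue(14): queue = [14]
enqueue(84): queue = [14, 84]
enqueue(63): queue = [14, 84, 63]
enqueue(92): queue = [14, 84, 63, 92]
dequeue(): queue = [84, 63, 92]
dequeue(): queue = [63, 92]
enqueue(27): queue = [63, 92, 27]
dequeue(): queue = [92, 27]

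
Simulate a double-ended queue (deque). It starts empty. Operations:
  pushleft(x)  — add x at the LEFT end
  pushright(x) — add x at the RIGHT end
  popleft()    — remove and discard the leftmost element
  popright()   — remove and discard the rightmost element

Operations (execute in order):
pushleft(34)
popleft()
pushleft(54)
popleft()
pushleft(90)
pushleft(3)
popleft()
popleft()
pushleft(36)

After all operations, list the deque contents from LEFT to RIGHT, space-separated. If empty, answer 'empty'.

pushleft(34): [34]
popleft(): []
pushleft(54): [54]
popleft(): []
pushleft(90): [90]
pushleft(3): [3, 90]
popleft(): [90]
popleft(): []
pushleft(36): [36]

Answer: 36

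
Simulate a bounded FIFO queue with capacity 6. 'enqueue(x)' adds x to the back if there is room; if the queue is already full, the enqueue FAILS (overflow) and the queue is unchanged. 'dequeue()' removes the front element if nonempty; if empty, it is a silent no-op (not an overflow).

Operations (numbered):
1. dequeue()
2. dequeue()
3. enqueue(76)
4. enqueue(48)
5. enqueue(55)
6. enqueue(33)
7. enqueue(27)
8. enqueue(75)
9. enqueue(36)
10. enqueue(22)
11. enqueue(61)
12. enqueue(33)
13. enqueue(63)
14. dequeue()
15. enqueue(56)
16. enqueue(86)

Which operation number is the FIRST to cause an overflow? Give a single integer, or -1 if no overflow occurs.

Answer: 9

Derivation:
1. dequeue(): empty, no-op, size=0
2. dequeue(): empty, no-op, size=0
3. enqueue(76): size=1
4. enqueue(48): size=2
5. enqueue(55): size=3
6. enqueue(33): size=4
7. enqueue(27): size=5
8. enqueue(75): size=6
9. enqueue(36): size=6=cap → OVERFLOW (fail)
10. enqueue(22): size=6=cap → OVERFLOW (fail)
11. enqueue(61): size=6=cap → OVERFLOW (fail)
12. enqueue(33): size=6=cap → OVERFLOW (fail)
13. enqueue(63): size=6=cap → OVERFLOW (fail)
14. dequeue(): size=5
15. enqueue(56): size=6
16. enqueue(86): size=6=cap → OVERFLOW (fail)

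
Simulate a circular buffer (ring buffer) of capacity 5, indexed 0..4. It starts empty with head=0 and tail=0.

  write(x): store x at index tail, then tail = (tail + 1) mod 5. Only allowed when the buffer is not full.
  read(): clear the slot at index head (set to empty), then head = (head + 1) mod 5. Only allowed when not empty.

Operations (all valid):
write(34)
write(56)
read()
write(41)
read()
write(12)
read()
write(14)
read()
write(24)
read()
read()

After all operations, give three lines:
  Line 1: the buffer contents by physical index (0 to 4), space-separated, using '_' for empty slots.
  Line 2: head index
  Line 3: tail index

Answer: _ _ _ _ _
1
1

Derivation:
write(34): buf=[34 _ _ _ _], head=0, tail=1, size=1
write(56): buf=[34 56 _ _ _], head=0, tail=2, size=2
read(): buf=[_ 56 _ _ _], head=1, tail=2, size=1
write(41): buf=[_ 56 41 _ _], head=1, tail=3, size=2
read(): buf=[_ _ 41 _ _], head=2, tail=3, size=1
write(12): buf=[_ _ 41 12 _], head=2, tail=4, size=2
read(): buf=[_ _ _ 12 _], head=3, tail=4, size=1
write(14): buf=[_ _ _ 12 14], head=3, tail=0, size=2
read(): buf=[_ _ _ _ 14], head=4, tail=0, size=1
write(24): buf=[24 _ _ _ 14], head=4, tail=1, size=2
read(): buf=[24 _ _ _ _], head=0, tail=1, size=1
read(): buf=[_ _ _ _ _], head=1, tail=1, size=0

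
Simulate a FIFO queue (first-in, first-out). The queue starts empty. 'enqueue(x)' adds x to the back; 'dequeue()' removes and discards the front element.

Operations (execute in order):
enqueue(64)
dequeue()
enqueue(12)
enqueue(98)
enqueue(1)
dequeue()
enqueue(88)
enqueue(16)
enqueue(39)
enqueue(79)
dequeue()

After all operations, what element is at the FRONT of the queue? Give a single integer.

Answer: 1

Derivation:
enqueue(64): queue = [64]
dequeue(): queue = []
enqueue(12): queue = [12]
enqueue(98): queue = [12, 98]
enqueue(1): queue = [12, 98, 1]
dequeue(): queue = [98, 1]
enqueue(88): queue = [98, 1, 88]
enqueue(16): queue = [98, 1, 88, 16]
enqueue(39): queue = [98, 1, 88, 16, 39]
enqueue(79): queue = [98, 1, 88, 16, 39, 79]
dequeue(): queue = [1, 88, 16, 39, 79]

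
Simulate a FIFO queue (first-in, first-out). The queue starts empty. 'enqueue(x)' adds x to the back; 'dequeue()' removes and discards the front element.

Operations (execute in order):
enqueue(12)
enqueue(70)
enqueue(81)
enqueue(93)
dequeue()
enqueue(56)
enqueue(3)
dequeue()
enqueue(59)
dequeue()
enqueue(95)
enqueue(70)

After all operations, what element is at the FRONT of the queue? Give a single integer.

enqueue(12): queue = [12]
enqueue(70): queue = [12, 70]
enqueue(81): queue = [12, 70, 81]
enqueue(93): queue = [12, 70, 81, 93]
dequeue(): queue = [70, 81, 93]
enqueue(56): queue = [70, 81, 93, 56]
enqueue(3): queue = [70, 81, 93, 56, 3]
dequeue(): queue = [81, 93, 56, 3]
enqueue(59): queue = [81, 93, 56, 3, 59]
dequeue(): queue = [93, 56, 3, 59]
enqueue(95): queue = [93, 56, 3, 59, 95]
enqueue(70): queue = [93, 56, 3, 59, 95, 70]

Answer: 93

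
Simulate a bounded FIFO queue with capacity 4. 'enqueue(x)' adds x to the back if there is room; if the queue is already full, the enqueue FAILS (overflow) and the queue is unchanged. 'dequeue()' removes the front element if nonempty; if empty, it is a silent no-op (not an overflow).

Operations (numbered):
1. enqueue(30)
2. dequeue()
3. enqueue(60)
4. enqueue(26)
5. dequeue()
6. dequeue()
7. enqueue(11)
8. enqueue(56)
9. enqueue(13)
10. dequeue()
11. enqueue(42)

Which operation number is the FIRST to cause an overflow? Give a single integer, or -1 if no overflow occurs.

Answer: -1

Derivation:
1. enqueue(30): size=1
2. dequeue(): size=0
3. enqueue(60): size=1
4. enqueue(26): size=2
5. dequeue(): size=1
6. dequeue(): size=0
7. enqueue(11): size=1
8. enqueue(56): size=2
9. enqueue(13): size=3
10. dequeue(): size=2
11. enqueue(42): size=3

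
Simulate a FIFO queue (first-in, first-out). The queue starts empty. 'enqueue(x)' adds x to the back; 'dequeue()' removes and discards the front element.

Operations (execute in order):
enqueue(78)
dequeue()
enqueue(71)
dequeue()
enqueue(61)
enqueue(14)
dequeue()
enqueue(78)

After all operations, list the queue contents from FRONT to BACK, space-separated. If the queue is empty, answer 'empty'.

Answer: 14 78

Derivation:
enqueue(78): [78]
dequeue(): []
enqueue(71): [71]
dequeue(): []
enqueue(61): [61]
enqueue(14): [61, 14]
dequeue(): [14]
enqueue(78): [14, 78]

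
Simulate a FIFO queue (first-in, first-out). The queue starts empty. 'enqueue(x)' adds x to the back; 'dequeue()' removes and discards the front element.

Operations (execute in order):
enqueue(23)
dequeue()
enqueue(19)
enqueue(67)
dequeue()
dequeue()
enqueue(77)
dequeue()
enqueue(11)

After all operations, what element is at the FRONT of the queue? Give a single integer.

enqueue(23): queue = [23]
dequeue(): queue = []
enqueue(19): queue = [19]
enqueue(67): queue = [19, 67]
dequeue(): queue = [67]
dequeue(): queue = []
enqueue(77): queue = [77]
dequeue(): queue = []
enqueue(11): queue = [11]

Answer: 11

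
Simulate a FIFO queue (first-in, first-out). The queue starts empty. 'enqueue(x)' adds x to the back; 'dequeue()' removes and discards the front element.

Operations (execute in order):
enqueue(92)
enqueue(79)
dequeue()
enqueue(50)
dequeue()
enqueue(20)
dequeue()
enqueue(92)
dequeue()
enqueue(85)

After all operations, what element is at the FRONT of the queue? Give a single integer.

enqueue(92): queue = [92]
enqueue(79): queue = [92, 79]
dequeue(): queue = [79]
enqueue(50): queue = [79, 50]
dequeue(): queue = [50]
enqueue(20): queue = [50, 20]
dequeue(): queue = [20]
enqueue(92): queue = [20, 92]
dequeue(): queue = [92]
enqueue(85): queue = [92, 85]

Answer: 92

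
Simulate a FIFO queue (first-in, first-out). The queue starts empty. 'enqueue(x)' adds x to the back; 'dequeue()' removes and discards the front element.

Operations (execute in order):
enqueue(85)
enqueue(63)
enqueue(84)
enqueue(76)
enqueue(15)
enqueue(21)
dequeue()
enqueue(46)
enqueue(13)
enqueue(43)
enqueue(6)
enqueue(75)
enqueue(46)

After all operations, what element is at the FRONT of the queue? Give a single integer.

enqueue(85): queue = [85]
enqueue(63): queue = [85, 63]
enqueue(84): queue = [85, 63, 84]
enqueue(76): queue = [85, 63, 84, 76]
enqueue(15): queue = [85, 63, 84, 76, 15]
enqueue(21): queue = [85, 63, 84, 76, 15, 21]
dequeue(): queue = [63, 84, 76, 15, 21]
enqueue(46): queue = [63, 84, 76, 15, 21, 46]
enqueue(13): queue = [63, 84, 76, 15, 21, 46, 13]
enqueue(43): queue = [63, 84, 76, 15, 21, 46, 13, 43]
enqueue(6): queue = [63, 84, 76, 15, 21, 46, 13, 43, 6]
enqueue(75): queue = [63, 84, 76, 15, 21, 46, 13, 43, 6, 75]
enqueue(46): queue = [63, 84, 76, 15, 21, 46, 13, 43, 6, 75, 46]

Answer: 63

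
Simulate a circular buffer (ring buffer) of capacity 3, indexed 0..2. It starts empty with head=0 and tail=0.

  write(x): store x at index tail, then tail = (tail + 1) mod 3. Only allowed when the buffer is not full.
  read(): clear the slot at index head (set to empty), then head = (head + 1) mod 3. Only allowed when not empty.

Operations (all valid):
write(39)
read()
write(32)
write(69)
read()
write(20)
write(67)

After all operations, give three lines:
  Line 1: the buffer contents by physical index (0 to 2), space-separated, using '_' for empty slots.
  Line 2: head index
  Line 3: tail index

write(39): buf=[39 _ _], head=0, tail=1, size=1
read(): buf=[_ _ _], head=1, tail=1, size=0
write(32): buf=[_ 32 _], head=1, tail=2, size=1
write(69): buf=[_ 32 69], head=1, tail=0, size=2
read(): buf=[_ _ 69], head=2, tail=0, size=1
write(20): buf=[20 _ 69], head=2, tail=1, size=2
write(67): buf=[20 67 69], head=2, tail=2, size=3

Answer: 20 67 69
2
2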